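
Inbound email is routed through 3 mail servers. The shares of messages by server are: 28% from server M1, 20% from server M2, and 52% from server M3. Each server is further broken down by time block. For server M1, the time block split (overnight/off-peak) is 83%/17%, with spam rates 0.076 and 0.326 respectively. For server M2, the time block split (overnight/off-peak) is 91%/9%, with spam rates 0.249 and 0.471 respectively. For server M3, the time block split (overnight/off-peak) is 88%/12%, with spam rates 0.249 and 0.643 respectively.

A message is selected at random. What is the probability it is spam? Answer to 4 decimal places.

P(S|M1) = 0.83·0.076 + 0.17·0.326 = 0.06308 + 0.05542 = 0.1185
P(S|M2) = 0.91·0.249 + 0.09·0.471 = 0.22659 + 0.04239 = 0.26898
P(S|M3) = 0.88·0.249 + 0.12·0.643 = 0.21912 + 0.07716 = 0.29628
Then overall,
P(S) = 0.28·0.1185 + 0.2·0.26898 + 0.52·0.29628
      = 0.03318 + 0.053796 + 0.1540656 = 0.2410416

P(S) ≈ 0.2410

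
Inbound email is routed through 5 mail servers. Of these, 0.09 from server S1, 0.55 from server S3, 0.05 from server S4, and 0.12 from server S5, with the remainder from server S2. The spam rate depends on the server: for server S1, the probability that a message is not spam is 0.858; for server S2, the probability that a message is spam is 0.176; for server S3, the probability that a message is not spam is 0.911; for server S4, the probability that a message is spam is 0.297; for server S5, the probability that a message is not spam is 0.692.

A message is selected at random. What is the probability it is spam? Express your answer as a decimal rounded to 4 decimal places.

P(S) ≈ 0.1470

P(S2) = 1 − (0.09 + 0.55 + 0.05 + 0.12) = 0.19.
P(S|S1) = 1 − 0.858 = 0.142.
P(S|S3) = 1 − 0.911 = 0.089.
P(S|S5) = 1 − 0.692 = 0.308.
P(S) = P(S|S1)·P(S1) + P(S|S2)·P(S2) + P(S|S3)·P(S3) + P(S|S4)·P(S4) + P(S|S5)·P(S5)
      = 0.142·0.09 + 0.176·0.19 + 0.089·0.55 + 0.297·0.05 + 0.308·0.12
      = 0.01278 + 0.03344 + 0.04895 + 0.01485 + 0.03696 = 0.14698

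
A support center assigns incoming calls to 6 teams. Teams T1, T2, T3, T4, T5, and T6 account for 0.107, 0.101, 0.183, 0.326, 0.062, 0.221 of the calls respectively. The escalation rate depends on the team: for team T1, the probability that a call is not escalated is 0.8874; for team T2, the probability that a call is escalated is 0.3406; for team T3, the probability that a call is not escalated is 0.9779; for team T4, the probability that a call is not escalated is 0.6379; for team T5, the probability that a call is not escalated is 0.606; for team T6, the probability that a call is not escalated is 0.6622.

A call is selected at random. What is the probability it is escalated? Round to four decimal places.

P(E) ≈ 0.2676

P(E|T1) = 1 − 0.8874 = 0.1126.
P(E|T3) = 1 − 0.9779 = 0.0221.
P(E|T4) = 1 − 0.6379 = 0.3621.
P(E|T5) = 1 − 0.606 = 0.394.
P(E|T6) = 1 − 0.6622 = 0.3378.
P(E) = P(E|T1)·P(T1) + P(E|T2)·P(T2) + P(E|T3)·P(T3) + P(E|T4)·P(T4) + P(E|T5)·P(T5) + P(E|T6)·P(T6)
      = 0.1126·0.107 + 0.3406·0.101 + 0.0221·0.183 + 0.3621·0.326 + 0.394·0.062 + 0.3378·0.221
      = 0.0120482 + 0.0344006 + 0.0040443 + 0.1180446 + 0.024428 + 0.0746538 = 0.2676195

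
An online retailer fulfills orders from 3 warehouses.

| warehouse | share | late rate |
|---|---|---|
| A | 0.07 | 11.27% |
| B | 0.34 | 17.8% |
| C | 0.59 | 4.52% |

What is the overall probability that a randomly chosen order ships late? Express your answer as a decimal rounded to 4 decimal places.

Summing over the partition,
P(L) = P(L|A)·P(A) + P(L|B)·P(B) + P(L|C)·P(C)
      = 0.1127·0.07 + 0.178·0.34 + 0.0452·0.59
      = 0.007889 + 0.06052 + 0.026668 = 0.095077

0.0951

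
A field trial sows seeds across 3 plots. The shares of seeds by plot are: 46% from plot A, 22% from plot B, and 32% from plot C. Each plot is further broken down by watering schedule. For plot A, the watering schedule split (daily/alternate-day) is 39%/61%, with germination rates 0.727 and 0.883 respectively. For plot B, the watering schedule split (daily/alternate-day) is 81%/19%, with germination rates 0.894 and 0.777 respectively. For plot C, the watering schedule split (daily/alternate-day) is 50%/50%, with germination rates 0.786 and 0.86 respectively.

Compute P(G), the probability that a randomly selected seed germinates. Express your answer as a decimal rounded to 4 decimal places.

P(G|A) = 0.39·0.727 + 0.61·0.883 = 0.28353 + 0.53863 = 0.82216
P(G|B) = 0.81·0.894 + 0.19·0.777 = 0.72414 + 0.14763 = 0.87177
P(G|C) = 0.5·0.786 + 0.5·0.86 = 0.393 + 0.43 = 0.823
Then overall,
P(G) = 0.46·0.82216 + 0.22·0.87177 + 0.32·0.823
      = 0.3781936 + 0.1917894 + 0.26336 = 0.833343

0.8333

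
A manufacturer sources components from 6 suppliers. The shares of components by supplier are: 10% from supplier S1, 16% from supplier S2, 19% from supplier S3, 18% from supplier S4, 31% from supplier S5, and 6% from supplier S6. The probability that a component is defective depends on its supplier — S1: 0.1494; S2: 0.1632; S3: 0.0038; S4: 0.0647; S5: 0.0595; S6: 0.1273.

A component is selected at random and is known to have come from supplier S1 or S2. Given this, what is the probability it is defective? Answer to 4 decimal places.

Let S = {S1, S2}.
P(S) = 0.1 + 0.16 = 0.26.
P(D ∩ S) = 0.1494·0.1 + 0.1632·0.16 = 0.01494 + 0.026112 = 0.041052.
P(D | S) = 0.041052 / 0.26 = 0.157892…

0.1579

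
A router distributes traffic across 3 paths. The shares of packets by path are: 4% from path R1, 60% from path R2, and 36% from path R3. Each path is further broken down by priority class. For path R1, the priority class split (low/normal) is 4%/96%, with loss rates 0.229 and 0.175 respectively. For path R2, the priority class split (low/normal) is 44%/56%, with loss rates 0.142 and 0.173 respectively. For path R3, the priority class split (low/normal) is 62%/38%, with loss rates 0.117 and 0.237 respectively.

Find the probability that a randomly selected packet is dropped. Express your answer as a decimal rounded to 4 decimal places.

P(L) ≈ 0.1612

P(L|R1) = 0.04·0.229 + 0.96·0.175 = 0.00916 + 0.168 = 0.17716
P(L|R2) = 0.44·0.142 + 0.56·0.173 = 0.06248 + 0.09688 = 0.15936
P(L|R3) = 0.62·0.117 + 0.38·0.237 = 0.07254 + 0.09006 = 0.1626
By total probability over the outer partition,
P(L) = 0.04·0.17716 + 0.6·0.15936 + 0.36·0.1626
      = 0.0070864 + 0.095616 + 0.058536 = 0.1612384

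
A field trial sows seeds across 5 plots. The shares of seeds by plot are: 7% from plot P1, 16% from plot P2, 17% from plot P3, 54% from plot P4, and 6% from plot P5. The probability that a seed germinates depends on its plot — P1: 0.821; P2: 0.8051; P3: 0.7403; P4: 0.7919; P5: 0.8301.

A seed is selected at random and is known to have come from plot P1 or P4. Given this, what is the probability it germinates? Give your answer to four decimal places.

P(G|S) ≈ 0.7952

Let S = {P1, P4}.
P(S) = 0.07 + 0.54 = 0.61.
P(G ∩ S) = 0.821·0.07 + 0.7919·0.54 = 0.05747 + 0.427626 = 0.485096.
P(G | S) = 0.485096 / 0.61 = 0.795239…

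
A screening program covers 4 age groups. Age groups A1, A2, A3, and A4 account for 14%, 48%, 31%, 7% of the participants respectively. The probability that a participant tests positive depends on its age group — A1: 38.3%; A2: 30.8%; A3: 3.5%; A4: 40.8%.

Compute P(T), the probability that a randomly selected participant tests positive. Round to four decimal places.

P(T) = P(T|A1)·P(A1) + P(T|A2)·P(A2) + P(T|A3)·P(A3) + P(T|A4)·P(A4)
      = 0.383·0.14 + 0.308·0.48 + 0.035·0.31 + 0.408·0.07
      = 0.05362 + 0.14784 + 0.01085 + 0.02856 = 0.24087

P(T) ≈ 0.2409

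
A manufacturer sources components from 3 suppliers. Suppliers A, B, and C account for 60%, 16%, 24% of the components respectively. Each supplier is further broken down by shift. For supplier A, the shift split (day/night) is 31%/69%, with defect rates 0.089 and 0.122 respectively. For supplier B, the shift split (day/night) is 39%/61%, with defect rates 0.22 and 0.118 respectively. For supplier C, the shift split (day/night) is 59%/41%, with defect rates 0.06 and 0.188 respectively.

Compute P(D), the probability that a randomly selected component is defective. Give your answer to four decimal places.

0.1193

P(D|A) = 0.31·0.089 + 0.69·0.122 = 0.02759 + 0.08418 = 0.11177
P(D|B) = 0.39·0.22 + 0.61·0.118 = 0.0858 + 0.07198 = 0.15778
P(D|C) = 0.59·0.06 + 0.41·0.188 = 0.0354 + 0.07708 = 0.11248
By total probability over the outer partition,
P(D) = 0.6·0.11177 + 0.16·0.15778 + 0.24·0.11248
      = 0.067062 + 0.0252448 + 0.0269952 = 0.119302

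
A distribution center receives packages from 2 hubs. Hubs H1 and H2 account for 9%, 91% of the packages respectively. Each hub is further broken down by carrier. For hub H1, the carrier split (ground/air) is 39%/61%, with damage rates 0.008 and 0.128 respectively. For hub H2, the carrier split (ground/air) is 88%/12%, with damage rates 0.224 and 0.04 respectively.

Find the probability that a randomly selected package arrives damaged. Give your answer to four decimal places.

P(D) ≈ 0.1911

P(D|H1) = 0.39·0.008 + 0.61·0.128 = 0.00312 + 0.07808 = 0.0812
P(D|H2) = 0.88·0.224 + 0.12·0.04 = 0.19712 + 0.0048 = 0.20192
By total probability over the outer partition,
P(D) = 0.09·0.0812 + 0.91·0.20192
      = 0.007308 + 0.1837472 = 0.1910552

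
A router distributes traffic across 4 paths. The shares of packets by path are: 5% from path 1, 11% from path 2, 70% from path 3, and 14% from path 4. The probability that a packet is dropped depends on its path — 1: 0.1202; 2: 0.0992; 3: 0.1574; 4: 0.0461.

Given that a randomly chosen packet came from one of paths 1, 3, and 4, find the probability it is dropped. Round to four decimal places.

Let S = {1, 3, 4}.
P(S) = 0.05 + 0.7 + 0.14 = 0.89.
P(L ∩ S) = 0.1202·0.05 + 0.1574·0.7 + 0.0461·0.14 = 0.00601 + 0.11018 + 0.006454 = 0.122644.
P(L | S) = 0.122644 / 0.89 = 0.137802…

P(L|S) ≈ 0.1378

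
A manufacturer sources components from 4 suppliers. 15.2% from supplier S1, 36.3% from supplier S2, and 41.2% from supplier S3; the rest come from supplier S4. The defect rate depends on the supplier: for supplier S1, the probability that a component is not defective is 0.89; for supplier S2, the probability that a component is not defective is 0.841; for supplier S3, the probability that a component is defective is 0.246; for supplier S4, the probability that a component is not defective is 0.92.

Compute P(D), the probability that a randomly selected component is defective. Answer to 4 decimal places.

0.1816

P(S4) = 1 − (0.152 + 0.363 + 0.412) = 0.073.
P(D|S1) = 1 − 0.89 = 0.11.
P(D|S2) = 1 − 0.841 = 0.159.
P(D|S4) = 1 − 0.92 = 0.08.
P(D) = P(D|S1)·P(S1) + P(D|S2)·P(S2) + P(D|S3)·P(S3) + P(D|S4)·P(S4)
      = 0.11·0.152 + 0.159·0.363 + 0.246·0.412 + 0.08·0.073
      = 0.01672 + 0.057717 + 0.101352 + 0.00584 = 0.181629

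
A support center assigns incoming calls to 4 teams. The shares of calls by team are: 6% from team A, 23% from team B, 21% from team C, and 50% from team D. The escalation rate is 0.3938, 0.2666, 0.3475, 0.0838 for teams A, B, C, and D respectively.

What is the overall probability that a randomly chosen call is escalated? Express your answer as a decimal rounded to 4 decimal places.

P(E) ≈ 0.1998

P(E) = P(E|A)·P(A) + P(E|B)·P(B) + P(E|C)·P(C) + P(E|D)·P(D)
      = 0.3938·0.06 + 0.2666·0.23 + 0.3475·0.21 + 0.0838·0.5
      = 0.023628 + 0.061318 + 0.072975 + 0.0419 = 0.199821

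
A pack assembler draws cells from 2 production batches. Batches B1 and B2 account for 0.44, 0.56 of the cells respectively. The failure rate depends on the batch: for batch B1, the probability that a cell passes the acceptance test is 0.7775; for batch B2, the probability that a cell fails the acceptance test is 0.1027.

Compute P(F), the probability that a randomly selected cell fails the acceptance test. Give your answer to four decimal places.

P(F|B1) = 1 − 0.7775 = 0.2225.
P(F) = P(F|B1)·P(B1) + P(F|B2)·P(B2)
      = 0.2225·0.44 + 0.1027·0.56
      = 0.0979 + 0.057512 = 0.155412

0.1554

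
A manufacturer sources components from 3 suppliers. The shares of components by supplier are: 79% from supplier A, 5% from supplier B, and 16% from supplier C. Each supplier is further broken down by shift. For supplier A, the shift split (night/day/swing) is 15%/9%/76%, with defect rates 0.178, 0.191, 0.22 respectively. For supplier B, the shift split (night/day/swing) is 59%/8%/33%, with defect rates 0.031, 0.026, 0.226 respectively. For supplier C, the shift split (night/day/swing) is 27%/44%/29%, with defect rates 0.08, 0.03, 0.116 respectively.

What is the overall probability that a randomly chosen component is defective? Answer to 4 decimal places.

P(D) ≈ 0.1825

P(D|A) = 0.15·0.178 + 0.09·0.191 + 0.76·0.22 = 0.0267 + 0.01719 + 0.1672 = 0.21109
P(D|B) = 0.59·0.031 + 0.08·0.026 + 0.33·0.226 = 0.01829 + 0.00208 + 0.07458 = 0.09495
P(D|C) = 0.27·0.08 + 0.44·0.03 + 0.29·0.116 = 0.0216 + 0.0132 + 0.03364 = 0.06844
Then overall,
P(D) = 0.79·0.21109 + 0.05·0.09495 + 0.16·0.06844
      = 0.1667611 + 0.0047475 + 0.0109504 = 0.182459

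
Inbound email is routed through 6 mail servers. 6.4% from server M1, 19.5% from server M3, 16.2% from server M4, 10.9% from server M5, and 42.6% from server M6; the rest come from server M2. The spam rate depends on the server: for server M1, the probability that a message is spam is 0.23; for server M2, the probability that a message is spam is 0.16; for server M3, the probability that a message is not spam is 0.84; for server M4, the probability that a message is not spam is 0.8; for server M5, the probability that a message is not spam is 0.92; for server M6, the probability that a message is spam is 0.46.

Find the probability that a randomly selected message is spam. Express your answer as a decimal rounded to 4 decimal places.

P(M2) = 1 − (0.064 + 0.195 + 0.162 + 0.109 + 0.426) = 0.044.
P(S|M3) = 1 − 0.84 = 0.16.
P(S|M4) = 1 − 0.8 = 0.2.
P(S|M5) = 1 − 0.92 = 0.08.
By the law of total probability,
P(S) = P(S|M1)·P(M1) + P(S|M2)·P(M2) + P(S|M3)·P(M3) + P(S|M4)·P(M4) + P(S|M5)·P(M5) + P(S|M6)·P(M6)
      = 0.23·0.064 + 0.16·0.044 + 0.16·0.195 + 0.2·0.162 + 0.08·0.109 + 0.46·0.426
      = 0.01472 + 0.00704 + 0.0312 + 0.0324 + 0.00872 + 0.19596 = 0.29004

P(S) ≈ 0.2900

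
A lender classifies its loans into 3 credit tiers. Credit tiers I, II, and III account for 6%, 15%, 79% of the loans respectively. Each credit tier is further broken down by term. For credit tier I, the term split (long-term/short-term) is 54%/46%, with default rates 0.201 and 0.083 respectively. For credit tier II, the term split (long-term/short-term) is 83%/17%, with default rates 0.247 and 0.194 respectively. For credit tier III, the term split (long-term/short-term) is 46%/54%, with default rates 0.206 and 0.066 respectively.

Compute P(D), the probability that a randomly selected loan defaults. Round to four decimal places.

P(D|I) = 0.54·0.201 + 0.46·0.083 = 0.10854 + 0.03818 = 0.14672
P(D|II) = 0.83·0.247 + 0.17·0.194 = 0.20501 + 0.03298 = 0.23799
P(D|III) = 0.46·0.206 + 0.54·0.066 = 0.09476 + 0.03564 = 0.1304
By total probability over the outer partition,
P(D) = 0.06·0.14672 + 0.15·0.23799 + 0.79·0.1304
      = 0.0088032 + 0.0356985 + 0.103016 = 0.1475177

P(D) ≈ 0.1475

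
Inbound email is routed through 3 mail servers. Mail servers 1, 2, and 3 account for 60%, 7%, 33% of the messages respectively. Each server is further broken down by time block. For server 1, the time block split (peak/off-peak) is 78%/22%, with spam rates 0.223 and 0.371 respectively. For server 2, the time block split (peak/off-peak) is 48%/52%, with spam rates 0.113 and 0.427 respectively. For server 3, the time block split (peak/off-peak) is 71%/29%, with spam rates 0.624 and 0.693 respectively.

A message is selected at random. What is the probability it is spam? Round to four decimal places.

P(S|1) = 0.78·0.223 + 0.22·0.371 = 0.17394 + 0.08162 = 0.25556
P(S|2) = 0.48·0.113 + 0.52·0.427 = 0.05424 + 0.22204 = 0.27628
P(S|3) = 0.71·0.624 + 0.29·0.693 = 0.44304 + 0.20097 = 0.64401
Then overall,
P(S) = 0.6·0.25556 + 0.07·0.27628 + 0.33·0.64401
      = 0.153336 + 0.0193396 + 0.2125233 = 0.3851989

0.3852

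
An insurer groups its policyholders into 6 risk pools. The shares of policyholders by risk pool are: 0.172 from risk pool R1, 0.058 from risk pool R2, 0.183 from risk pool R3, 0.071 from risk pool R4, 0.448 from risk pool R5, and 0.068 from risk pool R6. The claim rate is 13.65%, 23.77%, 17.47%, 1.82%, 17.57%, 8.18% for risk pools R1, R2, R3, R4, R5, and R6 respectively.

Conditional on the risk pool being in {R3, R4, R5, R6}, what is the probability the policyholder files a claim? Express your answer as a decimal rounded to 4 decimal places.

0.1526

Let S = {R3, R4, R5, R6}.
P(S) = 0.183 + 0.071 + 0.448 + 0.068 = 0.77.
P(C ∩ S) = 0.1747·0.183 + 0.0182·0.071 + 0.1757·0.448 + 0.0818·0.068 = 0.0319701 + 0.0012922 + 0.0787136 + 0.0055624 = 0.1175383.
P(C | S) = 0.1175383 / 0.77 = 0.152647…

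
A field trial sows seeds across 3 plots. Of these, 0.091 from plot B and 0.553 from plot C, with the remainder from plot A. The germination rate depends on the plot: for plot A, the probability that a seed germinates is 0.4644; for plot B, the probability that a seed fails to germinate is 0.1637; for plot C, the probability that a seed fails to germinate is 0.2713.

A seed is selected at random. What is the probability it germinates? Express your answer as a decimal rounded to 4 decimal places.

P(A) = 1 − (0.091 + 0.553) = 0.356.
P(G|B) = 1 − 0.1637 = 0.8363.
P(G|C) = 1 − 0.2713 = 0.7287.
By the law of total probability,
P(G) = P(G|A)·P(A) + P(G|B)·P(B) + P(G|C)·P(C)
      = 0.4644·0.356 + 0.8363·0.091 + 0.7287·0.553
      = 0.1653264 + 0.0761033 + 0.4029711 = 0.6444008

0.6444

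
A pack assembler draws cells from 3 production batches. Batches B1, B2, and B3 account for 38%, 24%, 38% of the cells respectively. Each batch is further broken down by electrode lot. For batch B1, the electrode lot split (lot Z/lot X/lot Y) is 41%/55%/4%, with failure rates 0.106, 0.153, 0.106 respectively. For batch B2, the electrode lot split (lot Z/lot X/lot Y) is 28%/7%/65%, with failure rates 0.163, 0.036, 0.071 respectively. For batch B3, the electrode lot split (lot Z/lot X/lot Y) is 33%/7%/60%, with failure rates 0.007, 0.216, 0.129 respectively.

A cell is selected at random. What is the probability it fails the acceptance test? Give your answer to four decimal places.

0.1088

P(F|B1) = 0.41·0.106 + 0.55·0.153 + 0.04·0.106 = 0.04346 + 0.08415 + 0.00424 = 0.13185
P(F|B2) = 0.28·0.163 + 0.07·0.036 + 0.65·0.071 = 0.04564 + 0.00252 + 0.04615 = 0.09431
P(F|B3) = 0.33·0.007 + 0.07·0.216 + 0.6·0.129 = 0.00231 + 0.01512 + 0.0774 = 0.09483
Then overall,
P(F) = 0.38·0.13185 + 0.24·0.09431 + 0.38·0.09483
      = 0.050103 + 0.0226344 + 0.0360354 = 0.1087728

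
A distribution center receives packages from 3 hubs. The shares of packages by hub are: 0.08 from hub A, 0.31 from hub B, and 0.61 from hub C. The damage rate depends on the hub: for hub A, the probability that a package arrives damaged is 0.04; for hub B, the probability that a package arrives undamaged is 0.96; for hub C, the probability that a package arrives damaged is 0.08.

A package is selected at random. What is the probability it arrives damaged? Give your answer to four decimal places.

P(D) ≈ 0.0644

P(D|B) = 1 − 0.96 = 0.04.
Using total probability over the partition,
P(D) = P(D|A)·P(A) + P(D|B)·P(B) + P(D|C)·P(C)
      = 0.04·0.08 + 0.04·0.31 + 0.08·0.61
      = 0.0032 + 0.0124 + 0.0488 = 0.0644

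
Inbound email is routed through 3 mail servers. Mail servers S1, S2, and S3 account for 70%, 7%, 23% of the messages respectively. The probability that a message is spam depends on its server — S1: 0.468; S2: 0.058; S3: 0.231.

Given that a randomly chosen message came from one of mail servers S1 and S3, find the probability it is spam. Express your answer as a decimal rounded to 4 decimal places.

P(S|J) ≈ 0.4094

Let J = {S1, S3}.
P(J) = 0.7 + 0.23 = 0.93.
P(S ∩ J) = 0.468·0.7 + 0.231·0.23 = 0.3276 + 0.05313 = 0.38073.
P(S | J) = 0.38073 / 0.93 = 0.409387…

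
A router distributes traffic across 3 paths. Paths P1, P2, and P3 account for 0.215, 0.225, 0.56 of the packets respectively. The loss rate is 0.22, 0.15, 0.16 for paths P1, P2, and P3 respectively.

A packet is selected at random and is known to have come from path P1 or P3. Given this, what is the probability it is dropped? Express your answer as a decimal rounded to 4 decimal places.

0.1766

Let S = {P1, P3}.
P(S) = 0.215 + 0.56 = 0.775.
P(L ∩ S) = 0.22·0.215 + 0.16·0.56 = 0.0473 + 0.0896 = 0.1369.
P(L | S) = 0.1369 / 0.775 = 0.176645…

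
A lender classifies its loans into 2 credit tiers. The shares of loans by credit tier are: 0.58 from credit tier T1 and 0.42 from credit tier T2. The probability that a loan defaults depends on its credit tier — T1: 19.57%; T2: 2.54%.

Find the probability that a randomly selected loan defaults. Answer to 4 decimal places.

0.1242

By the law of total probability,
P(D) = P(D|T1)·P(T1) + P(D|T2)·P(T2)
      = 0.1957·0.58 + 0.0254·0.42
      = 0.113506 + 0.010668 = 0.124174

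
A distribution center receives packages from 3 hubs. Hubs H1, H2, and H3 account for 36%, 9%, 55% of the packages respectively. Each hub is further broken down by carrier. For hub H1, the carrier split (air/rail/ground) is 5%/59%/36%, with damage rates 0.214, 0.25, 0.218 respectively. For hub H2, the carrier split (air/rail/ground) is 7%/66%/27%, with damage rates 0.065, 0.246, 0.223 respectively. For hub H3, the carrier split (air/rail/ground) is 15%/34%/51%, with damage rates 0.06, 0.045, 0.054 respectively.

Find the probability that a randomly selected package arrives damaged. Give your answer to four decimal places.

P(D) ≈ 0.1342

P(D|H1) = 0.05·0.214 + 0.59·0.25 + 0.36·0.218 = 0.0107 + 0.1475 + 0.07848 = 0.23668
P(D|H2) = 0.07·0.065 + 0.66·0.246 + 0.27·0.223 = 0.00455 + 0.16236 + 0.06021 = 0.22712
P(D|H3) = 0.15·0.06 + 0.34·0.045 + 0.51·0.054 = 0.009 + 0.0153 + 0.02754 = 0.05184
Then overall,
P(D) = 0.36·0.23668 + 0.09·0.22712 + 0.55·0.05184
      = 0.0852048 + 0.0204408 + 0.028512 = 0.1341576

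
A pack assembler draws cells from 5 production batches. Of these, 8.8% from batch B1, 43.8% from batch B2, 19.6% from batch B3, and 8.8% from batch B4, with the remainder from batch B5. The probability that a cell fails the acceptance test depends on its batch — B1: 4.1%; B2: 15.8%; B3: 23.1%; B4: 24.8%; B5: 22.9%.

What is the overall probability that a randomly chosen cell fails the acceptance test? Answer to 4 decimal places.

P(F) ≈ 0.1834

P(B5) = 1 − (0.088 + 0.438 + 0.196 + 0.088) = 0.19.
P(F) = P(F|B1)·P(B1) + P(F|B2)·P(B2) + P(F|B3)·P(B3) + P(F|B4)·P(B4) + P(F|B5)·P(B5)
      = 0.041·0.088 + 0.158·0.438 + 0.231·0.196 + 0.248·0.088 + 0.229·0.19
      = 0.003608 + 0.069204 + 0.045276 + 0.021824 + 0.04351 = 0.183422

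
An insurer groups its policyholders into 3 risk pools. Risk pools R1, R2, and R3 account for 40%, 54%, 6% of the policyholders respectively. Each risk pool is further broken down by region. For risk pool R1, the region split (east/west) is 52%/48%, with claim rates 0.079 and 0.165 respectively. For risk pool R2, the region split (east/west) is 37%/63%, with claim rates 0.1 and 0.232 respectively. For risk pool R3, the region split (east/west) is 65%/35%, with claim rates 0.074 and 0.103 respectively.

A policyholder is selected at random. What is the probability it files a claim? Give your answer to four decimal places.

P(C|R1) = 0.52·0.079 + 0.48·0.165 = 0.04108 + 0.0792 = 0.12028
P(C|R2) = 0.37·0.1 + 0.63·0.232 = 0.037 + 0.14616 = 0.18316
P(C|R3) = 0.65·0.074 + 0.35·0.103 = 0.0481 + 0.03605 = 0.08415
By total probability over the outer partition,
P(C) = 0.4·0.12028 + 0.54·0.18316 + 0.06·0.08415
      = 0.048112 + 0.0989064 + 0.005049 = 0.1520674

P(C) ≈ 0.1521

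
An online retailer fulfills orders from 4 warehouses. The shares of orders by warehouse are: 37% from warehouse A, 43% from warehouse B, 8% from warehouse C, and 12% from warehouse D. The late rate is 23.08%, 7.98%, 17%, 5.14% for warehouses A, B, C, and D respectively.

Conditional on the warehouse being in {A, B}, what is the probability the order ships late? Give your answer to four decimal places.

Let S = {A, B}.
P(S) = 0.37 + 0.43 = 0.8.
P(L ∩ S) = 0.2308·0.37 + 0.0798·0.43 = 0.085396 + 0.034314 = 0.11971.
P(L | S) = 0.11971 / 0.8 = 0.149638…

0.1496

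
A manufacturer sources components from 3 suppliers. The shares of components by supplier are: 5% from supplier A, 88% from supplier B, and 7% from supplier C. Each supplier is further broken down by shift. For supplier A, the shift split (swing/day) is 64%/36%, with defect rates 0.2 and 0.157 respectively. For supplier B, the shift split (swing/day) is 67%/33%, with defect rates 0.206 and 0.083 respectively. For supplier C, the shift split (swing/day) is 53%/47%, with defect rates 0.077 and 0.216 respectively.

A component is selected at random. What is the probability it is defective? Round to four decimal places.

P(D|A) = 0.64·0.2 + 0.36·0.157 = 0.128 + 0.05652 = 0.18452
P(D|B) = 0.67·0.206 + 0.33·0.083 = 0.13802 + 0.02739 = 0.16541
P(D|C) = 0.53·0.077 + 0.47·0.216 = 0.04081 + 0.10152 = 0.14233
By total probability over the outer partition,
P(D) = 0.05·0.18452 + 0.88·0.16541 + 0.07·0.14233
      = 0.009226 + 0.1455608 + 0.0099631 = 0.1647499

P(D) ≈ 0.1647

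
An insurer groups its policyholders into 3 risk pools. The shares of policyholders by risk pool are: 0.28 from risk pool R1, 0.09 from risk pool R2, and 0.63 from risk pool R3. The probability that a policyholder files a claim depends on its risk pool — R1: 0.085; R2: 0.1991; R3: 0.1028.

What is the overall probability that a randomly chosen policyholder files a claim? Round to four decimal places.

Using total probability over the partition,
P(C) = P(C|R1)·P(R1) + P(C|R2)·P(R2) + P(C|R3)·P(R3)
      = 0.085·0.28 + 0.1991·0.09 + 0.1028·0.63
      = 0.0238 + 0.017919 + 0.064764 = 0.106483

P(C) ≈ 0.1065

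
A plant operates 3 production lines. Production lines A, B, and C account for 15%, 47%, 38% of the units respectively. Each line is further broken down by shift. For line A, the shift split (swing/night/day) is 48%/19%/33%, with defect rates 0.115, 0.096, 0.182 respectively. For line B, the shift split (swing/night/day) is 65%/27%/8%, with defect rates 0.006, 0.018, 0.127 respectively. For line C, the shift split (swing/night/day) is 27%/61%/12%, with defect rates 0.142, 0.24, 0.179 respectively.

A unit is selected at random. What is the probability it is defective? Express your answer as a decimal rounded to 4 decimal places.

P(D|A) = 0.48·0.115 + 0.19·0.096 + 0.33·0.182 = 0.0552 + 0.01824 + 0.06006 = 0.1335
P(D|B) = 0.65·0.006 + 0.27·0.018 + 0.08·0.127 = 0.0039 + 0.00486 + 0.01016 = 0.01892
P(D|C) = 0.27·0.142 + 0.61·0.24 + 0.12·0.179 = 0.03834 + 0.1464 + 0.02148 = 0.20622
Then overall,
P(D) = 0.15·0.1335 + 0.47·0.01892 + 0.38·0.20622
      = 0.020025 + 0.0088924 + 0.0783636 = 0.107281

0.1073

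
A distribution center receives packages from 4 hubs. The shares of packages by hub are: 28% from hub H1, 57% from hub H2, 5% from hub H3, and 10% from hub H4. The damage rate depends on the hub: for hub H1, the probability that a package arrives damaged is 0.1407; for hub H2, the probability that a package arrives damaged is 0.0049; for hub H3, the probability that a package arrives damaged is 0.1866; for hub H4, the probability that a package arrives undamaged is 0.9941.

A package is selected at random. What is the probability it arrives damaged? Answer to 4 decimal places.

P(D) ≈ 0.0521

P(D|H4) = 1 − 0.9941 = 0.0059.
P(D) = P(D|H1)·P(H1) + P(D|H2)·P(H2) + P(D|H3)·P(H3) + P(D|H4)·P(H4)
      = 0.1407·0.28 + 0.0049·0.57 + 0.1866·0.05 + 0.0059·0.1
      = 0.039396 + 0.002793 + 0.00933 + 0.00059 = 0.052109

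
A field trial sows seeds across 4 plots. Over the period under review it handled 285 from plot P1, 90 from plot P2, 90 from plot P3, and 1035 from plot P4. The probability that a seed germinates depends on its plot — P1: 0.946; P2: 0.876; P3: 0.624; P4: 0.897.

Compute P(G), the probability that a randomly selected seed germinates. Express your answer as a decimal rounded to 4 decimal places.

Total: 285 + 90 + 90 + 1035 = 1500.
P(P1) = 285/1500 = 0.19. P(P2) = 90/1500 = 0.06. P(P3) = 90/1500 = 0.06. P(P4) = 1035/1500 = 0.69.
Using total probability over the partition,
P(G) = P(G|P1)·P(P1) + P(G|P2)·P(P2) + P(G|P3)·P(P3) + P(G|P4)·P(P4)
      = 0.946·0.19 + 0.876·0.06 + 0.624·0.06 + 0.897·0.69
      = 0.17974 + 0.05256 + 0.03744 + 0.61893 = 0.88867

P(G) ≈ 0.8887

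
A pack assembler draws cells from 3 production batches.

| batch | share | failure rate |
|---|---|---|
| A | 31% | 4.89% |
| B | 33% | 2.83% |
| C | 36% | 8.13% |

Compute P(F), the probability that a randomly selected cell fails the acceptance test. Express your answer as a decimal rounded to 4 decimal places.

P(F) = P(F|A)·P(A) + P(F|B)·P(B) + P(F|C)·P(C)
      = 0.0489·0.31 + 0.0283·0.33 + 0.0813·0.36
      = 0.015159 + 0.009339 + 0.029268 = 0.053766

P(F) ≈ 0.0538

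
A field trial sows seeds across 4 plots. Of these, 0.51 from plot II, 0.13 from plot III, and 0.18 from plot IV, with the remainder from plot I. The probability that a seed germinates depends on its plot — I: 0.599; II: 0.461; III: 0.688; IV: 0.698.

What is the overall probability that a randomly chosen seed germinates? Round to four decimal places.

P(I) = 1 − (0.51 + 0.13 + 0.18) = 0.18.
P(G) = P(G|I)·P(I) + P(G|II)·P(II) + P(G|III)·P(III) + P(G|IV)·P(IV)
      = 0.599·0.18 + 0.461·0.51 + 0.688·0.13 + 0.698·0.18
      = 0.10782 + 0.23511 + 0.08944 + 0.12564 = 0.55801

P(G) ≈ 0.5580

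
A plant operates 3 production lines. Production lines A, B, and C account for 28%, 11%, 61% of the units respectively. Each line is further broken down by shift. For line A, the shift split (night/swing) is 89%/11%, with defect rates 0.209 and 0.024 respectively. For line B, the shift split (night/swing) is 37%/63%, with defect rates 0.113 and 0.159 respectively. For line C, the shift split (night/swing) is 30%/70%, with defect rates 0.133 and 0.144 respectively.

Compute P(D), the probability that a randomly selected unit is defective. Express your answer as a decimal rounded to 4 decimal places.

P(D|A) = 0.89·0.209 + 0.11·0.024 = 0.18601 + 0.00264 = 0.18865
P(D|B) = 0.37·0.113 + 0.63·0.159 = 0.04181 + 0.10017 = 0.14198
P(D|C) = 0.3·0.133 + 0.7·0.144 = 0.0399 + 0.1008 = 0.1407
By total probability over the outer partition,
P(D) = 0.28·0.18865 + 0.11·0.14198 + 0.61·0.1407
      = 0.052822 + 0.0156178 + 0.085827 = 0.1542668

P(D) ≈ 0.1543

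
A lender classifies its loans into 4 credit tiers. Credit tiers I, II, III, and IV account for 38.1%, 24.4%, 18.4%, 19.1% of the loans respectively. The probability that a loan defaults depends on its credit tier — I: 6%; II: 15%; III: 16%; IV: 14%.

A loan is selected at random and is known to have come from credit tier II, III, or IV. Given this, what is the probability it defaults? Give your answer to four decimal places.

Let S = {II, III, IV}.
P(S) = 0.244 + 0.184 + 0.191 = 0.619.
P(D ∩ S) = 0.15·0.244 + 0.16·0.184 + 0.14·0.191 = 0.0366 + 0.02944 + 0.02674 = 0.09278.
P(D | S) = 0.09278 / 0.619 = 0.149887…

0.1499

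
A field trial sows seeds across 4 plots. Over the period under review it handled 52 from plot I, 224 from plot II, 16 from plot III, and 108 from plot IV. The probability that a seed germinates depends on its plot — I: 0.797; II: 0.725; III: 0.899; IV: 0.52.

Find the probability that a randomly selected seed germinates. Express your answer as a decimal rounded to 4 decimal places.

P(G) ≈ 0.6860

Total: 52 + 224 + 16 + 108 = 400.
P(I) = 52/400 = 0.13. P(II) = 224/400 = 0.56. P(III) = 16/400 = 0.04. P(IV) = 108/400 = 0.27.
P(G) = P(G|I)·P(I) + P(G|II)·P(II) + P(G|III)·P(III) + P(G|IV)·P(IV)
      = 0.797·0.13 + 0.725·0.56 + 0.899·0.04 + 0.52·0.27
      = 0.10361 + 0.406 + 0.03596 + 0.1404 = 0.68597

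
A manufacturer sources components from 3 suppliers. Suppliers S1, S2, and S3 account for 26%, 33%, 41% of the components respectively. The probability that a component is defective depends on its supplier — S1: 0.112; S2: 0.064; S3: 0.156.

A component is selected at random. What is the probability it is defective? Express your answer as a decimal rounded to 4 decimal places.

0.1142

By the law of total probability,
P(D) = P(D|S1)·P(S1) + P(D|S2)·P(S2) + P(D|S3)·P(S3)
      = 0.112·0.26 + 0.064·0.33 + 0.156·0.41
      = 0.02912 + 0.02112 + 0.06396 = 0.1142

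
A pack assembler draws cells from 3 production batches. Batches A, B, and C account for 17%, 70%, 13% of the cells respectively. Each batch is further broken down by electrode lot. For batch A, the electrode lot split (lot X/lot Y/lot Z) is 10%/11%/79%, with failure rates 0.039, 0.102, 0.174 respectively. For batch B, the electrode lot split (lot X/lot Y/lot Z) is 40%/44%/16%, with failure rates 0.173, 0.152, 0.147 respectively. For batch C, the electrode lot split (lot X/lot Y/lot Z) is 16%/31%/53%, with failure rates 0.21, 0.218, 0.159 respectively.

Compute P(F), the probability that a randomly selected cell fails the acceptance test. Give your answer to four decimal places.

0.1618

P(F|A) = 0.1·0.039 + 0.11·0.102 + 0.79·0.174 = 0.0039 + 0.01122 + 0.13746 = 0.15258
P(F|B) = 0.4·0.173 + 0.44·0.152 + 0.16·0.147 = 0.0692 + 0.06688 + 0.02352 = 0.1596
P(F|C) = 0.16·0.21 + 0.31·0.218 + 0.53·0.159 = 0.0336 + 0.06758 + 0.08427 = 0.18545
By total probability over the outer partition,
P(F) = 0.17·0.15258 + 0.7·0.1596 + 0.13·0.18545
      = 0.0259386 + 0.11172 + 0.0241085 = 0.1617671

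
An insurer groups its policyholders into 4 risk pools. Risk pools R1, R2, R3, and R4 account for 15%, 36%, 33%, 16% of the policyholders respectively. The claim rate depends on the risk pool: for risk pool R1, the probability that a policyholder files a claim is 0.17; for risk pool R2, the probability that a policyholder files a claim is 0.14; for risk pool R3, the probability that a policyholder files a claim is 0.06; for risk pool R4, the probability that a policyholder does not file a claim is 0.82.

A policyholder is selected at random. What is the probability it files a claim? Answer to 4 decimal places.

P(C|R4) = 1 − 0.82 = 0.18.
Using total probability over the partition,
P(C) = P(C|R1)·P(R1) + P(C|R2)·P(R2) + P(C|R3)·P(R3) + P(C|R4)·P(R4)
      = 0.17·0.15 + 0.14·0.36 + 0.06·0.33 + 0.18·0.16
      = 0.0255 + 0.0504 + 0.0198 + 0.0288 = 0.1245

P(C) ≈ 0.1245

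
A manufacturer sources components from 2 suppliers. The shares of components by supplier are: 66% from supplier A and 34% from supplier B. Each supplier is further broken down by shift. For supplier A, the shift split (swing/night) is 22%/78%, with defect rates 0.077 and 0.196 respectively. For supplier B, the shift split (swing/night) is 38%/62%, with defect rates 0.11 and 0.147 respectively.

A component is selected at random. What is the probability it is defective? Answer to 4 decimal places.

0.1573

P(D|A) = 0.22·0.077 + 0.78·0.196 = 0.01694 + 0.15288 = 0.16982
P(D|B) = 0.38·0.11 + 0.62·0.147 = 0.0418 + 0.09114 = 0.13294
Then overall,
P(D) = 0.66·0.16982 + 0.34·0.13294
      = 0.1120812 + 0.0451996 = 0.1572808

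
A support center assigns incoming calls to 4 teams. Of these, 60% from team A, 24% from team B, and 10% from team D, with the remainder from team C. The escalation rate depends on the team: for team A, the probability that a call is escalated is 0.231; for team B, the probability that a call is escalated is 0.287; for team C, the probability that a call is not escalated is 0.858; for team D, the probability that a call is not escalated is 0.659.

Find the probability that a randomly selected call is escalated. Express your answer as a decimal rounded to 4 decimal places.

P(C) = 1 − (0.6 + 0.24 + 0.1) = 0.06.
P(E|C) = 1 − 0.858 = 0.142.
P(E|D) = 1 − 0.659 = 0.341.
Summing over the partition,
P(E) = P(E|A)·P(A) + P(E|B)·P(B) + P(E|C)·P(C) + P(E|D)·P(D)
      = 0.231·0.6 + 0.287·0.24 + 0.142·0.06 + 0.341·0.1
      = 0.1386 + 0.06888 + 0.00852 + 0.0341 = 0.2501

P(E) ≈ 0.2501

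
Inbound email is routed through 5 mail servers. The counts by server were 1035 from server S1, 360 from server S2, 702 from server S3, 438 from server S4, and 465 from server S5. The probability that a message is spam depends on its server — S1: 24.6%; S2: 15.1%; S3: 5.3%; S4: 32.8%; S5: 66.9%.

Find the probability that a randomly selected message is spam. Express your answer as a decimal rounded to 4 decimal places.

P(S) ≈ 0.2670

Total: 1035 + 360 + 702 + 438 + 465 = 3000.
P(S1) = 1035/3000 = 0.345. P(S2) = 360/3000 = 0.12. P(S3) = 702/3000 = 0.234. P(S4) = 438/3000 = 0.146. P(S5) = 465/3000 = 0.155.
P(S) = P(S|S1)·P(S1) + P(S|S2)·P(S2) + P(S|S3)·P(S3) + P(S|S4)·P(S4) + P(S|S5)·P(S5)
      = 0.246·0.345 + 0.151·0.12 + 0.053·0.234 + 0.328·0.146 + 0.669·0.155
      = 0.08487 + 0.01812 + 0.012402 + 0.047888 + 0.103695 = 0.266975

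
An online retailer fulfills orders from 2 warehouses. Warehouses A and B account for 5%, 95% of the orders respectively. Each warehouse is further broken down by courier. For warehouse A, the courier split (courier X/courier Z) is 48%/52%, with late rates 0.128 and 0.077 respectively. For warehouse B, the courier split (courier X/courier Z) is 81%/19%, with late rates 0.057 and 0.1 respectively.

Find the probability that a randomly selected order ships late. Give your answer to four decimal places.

P(L) ≈ 0.0670

P(L|A) = 0.48·0.128 + 0.52·0.077 = 0.06144 + 0.04004 = 0.10148
P(L|B) = 0.81·0.057 + 0.19·0.1 = 0.04617 + 0.019 = 0.06517
Then overall,
P(L) = 0.05·0.10148 + 0.95·0.06517
      = 0.005074 + 0.0619115 = 0.0669855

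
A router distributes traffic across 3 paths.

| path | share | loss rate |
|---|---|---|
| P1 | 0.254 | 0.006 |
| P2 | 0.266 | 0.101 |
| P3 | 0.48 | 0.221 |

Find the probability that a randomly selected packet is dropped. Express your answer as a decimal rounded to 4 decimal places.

P(L) = P(L|P1)·P(P1) + P(L|P2)·P(P2) + P(L|P3)·P(P3)
      = 0.006·0.254 + 0.101·0.266 + 0.221·0.48
      = 0.001524 + 0.026866 + 0.10608 = 0.13447

0.1345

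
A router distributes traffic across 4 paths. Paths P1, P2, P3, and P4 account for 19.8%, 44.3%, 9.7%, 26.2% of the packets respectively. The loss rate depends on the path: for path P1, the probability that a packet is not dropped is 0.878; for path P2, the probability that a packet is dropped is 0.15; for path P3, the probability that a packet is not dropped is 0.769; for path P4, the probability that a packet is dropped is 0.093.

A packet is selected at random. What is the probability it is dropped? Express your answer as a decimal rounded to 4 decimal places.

P(L|P1) = 1 − 0.878 = 0.122.
P(L|P3) = 1 − 0.769 = 0.231.
P(L) = P(L|P1)·P(P1) + P(L|P2)·P(P2) + P(L|P3)·P(P3) + P(L|P4)·P(P4)
      = 0.122·0.198 + 0.15·0.443 + 0.231·0.097 + 0.093·0.262
      = 0.024156 + 0.06645 + 0.022407 + 0.024366 = 0.137379

P(L) ≈ 0.1374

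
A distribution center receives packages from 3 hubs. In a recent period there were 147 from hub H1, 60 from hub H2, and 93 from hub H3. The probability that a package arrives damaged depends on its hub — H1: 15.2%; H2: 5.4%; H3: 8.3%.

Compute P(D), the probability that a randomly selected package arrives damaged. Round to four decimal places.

0.1110

Total: 147 + 60 + 93 = 300.
P(H1) = 147/300 = 0.49. P(H2) = 60/300 = 0.2. P(H3) = 93/300 = 0.31.
Summing over the partition,
P(D) = P(D|H1)·P(H1) + P(D|H2)·P(H2) + P(D|H3)·P(H3)
      = 0.152·0.49 + 0.054·0.2 + 0.083·0.31
      = 0.07448 + 0.0108 + 0.02573 = 0.11101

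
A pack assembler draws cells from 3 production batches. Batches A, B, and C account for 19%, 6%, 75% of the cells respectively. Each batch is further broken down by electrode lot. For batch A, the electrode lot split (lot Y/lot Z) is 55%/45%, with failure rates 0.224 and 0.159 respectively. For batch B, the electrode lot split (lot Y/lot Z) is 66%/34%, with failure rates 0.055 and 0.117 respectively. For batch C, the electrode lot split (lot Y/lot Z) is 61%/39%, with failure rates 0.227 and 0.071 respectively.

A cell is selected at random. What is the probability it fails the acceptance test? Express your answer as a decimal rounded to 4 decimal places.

P(F) ≈ 0.1662

P(F|A) = 0.55·0.224 + 0.45·0.159 = 0.1232 + 0.07155 = 0.19475
P(F|B) = 0.66·0.055 + 0.34·0.117 = 0.0363 + 0.03978 = 0.07608
P(F|C) = 0.61·0.227 + 0.39·0.071 = 0.13847 + 0.02769 = 0.16616
Then overall,
P(F) = 0.19·0.19475 + 0.06·0.07608 + 0.75·0.16616
      = 0.0370025 + 0.0045648 + 0.12462 = 0.1661873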